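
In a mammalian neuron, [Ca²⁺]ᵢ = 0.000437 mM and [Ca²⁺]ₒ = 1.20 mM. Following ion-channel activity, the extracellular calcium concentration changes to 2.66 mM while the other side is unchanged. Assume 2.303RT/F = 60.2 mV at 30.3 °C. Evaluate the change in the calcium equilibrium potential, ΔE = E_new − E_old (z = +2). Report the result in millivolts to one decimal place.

10.4 mV

E_old = (60.2/2)·log₁₀(1.20/0.000437) = 103.50 mV
E_new = (60.2/2)·log₁₀(2.66/0.000437) = 113.91 mV
ΔE = 113.91 − (103.50) = 10.41 mV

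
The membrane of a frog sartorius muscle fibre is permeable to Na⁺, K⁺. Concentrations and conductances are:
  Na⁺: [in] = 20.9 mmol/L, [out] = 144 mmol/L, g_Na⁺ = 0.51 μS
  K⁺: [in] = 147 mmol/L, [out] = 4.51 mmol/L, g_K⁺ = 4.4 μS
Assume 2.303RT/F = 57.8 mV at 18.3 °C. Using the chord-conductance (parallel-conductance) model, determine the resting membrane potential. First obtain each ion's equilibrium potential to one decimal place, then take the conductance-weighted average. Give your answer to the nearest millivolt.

-73 mV

E_Na⁺ = (57.8/1)·log₁₀(144/20.9) = 48.4 mV
E_K⁺ = (57.8/1)·log₁₀(4.51/147) = -87.5 mV
Vm = (Σ gᵢEᵢ)/(Σ gᵢ) = (0.51·48.4 + 4.4·-87.5) / (0.51 + 4.4)
= -360.32 / 4.91 = -73.38 mV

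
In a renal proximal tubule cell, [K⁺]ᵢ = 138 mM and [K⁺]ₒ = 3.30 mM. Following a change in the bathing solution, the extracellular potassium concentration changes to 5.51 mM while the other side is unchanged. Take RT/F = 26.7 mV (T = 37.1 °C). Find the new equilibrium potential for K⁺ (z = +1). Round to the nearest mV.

After the shift: [K⁺]_out = 5.51, [K⁺]_in = 138 mM.
E_new = (26.7/1)·ln(5.51/138) = 26.70 · (-3.2207) = -85.99 mV

-86 mV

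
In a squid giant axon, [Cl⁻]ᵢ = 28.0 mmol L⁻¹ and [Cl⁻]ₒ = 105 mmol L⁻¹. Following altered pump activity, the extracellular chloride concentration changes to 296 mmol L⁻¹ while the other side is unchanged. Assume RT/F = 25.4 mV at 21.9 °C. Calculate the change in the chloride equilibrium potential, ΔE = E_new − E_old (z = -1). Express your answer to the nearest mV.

-26 mV

E_old = (25.4/-1)·ln(105/28.0) = -33.57 mV
E_new = (25.4/-1)·ln(296/28.0) = -59.90 mV
ΔE = -59.90 − (-33.57) = -26.32 mV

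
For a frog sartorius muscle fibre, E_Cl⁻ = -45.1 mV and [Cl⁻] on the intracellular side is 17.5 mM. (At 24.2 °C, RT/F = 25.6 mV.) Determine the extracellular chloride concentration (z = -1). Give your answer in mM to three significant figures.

102 mM

Nernst: E = (25.6/-1) · ln([out]/[in]), so ln([out]/[in]) = -45.1 × -1 / 25.6 = 1.7617.
[out]/[in] = e^(1.7617) = 5.822.
[out] = 5.822 × 17.5 = 101.9 mM.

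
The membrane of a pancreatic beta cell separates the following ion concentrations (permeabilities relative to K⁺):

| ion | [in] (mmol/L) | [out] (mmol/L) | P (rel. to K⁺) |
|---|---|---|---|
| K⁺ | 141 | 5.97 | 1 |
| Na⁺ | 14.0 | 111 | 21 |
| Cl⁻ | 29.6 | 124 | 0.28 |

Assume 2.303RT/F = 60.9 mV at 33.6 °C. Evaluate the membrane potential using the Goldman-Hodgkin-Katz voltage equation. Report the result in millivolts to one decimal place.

Vm = 60.9 · log₁₀[(Σ P·[cation]ₒ + Σ P·[anion]ᵢ) / (Σ P·[cation]ᵢ + Σ P·[anion]ₒ)]
Numerator = 1×5.97 + 21×111 + 0.28×29.6 = 2345
Denominator = 1×141 + 21×14.0 + 0.28×124 = 469.7
Vm = 60.9 · log₁₀(4.9929) = 60.9 × (0.6984) = 42.53 mV

42.5 mV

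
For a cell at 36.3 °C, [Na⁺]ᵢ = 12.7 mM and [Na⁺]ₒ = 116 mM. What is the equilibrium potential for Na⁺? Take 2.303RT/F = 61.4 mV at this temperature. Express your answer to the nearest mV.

59 mV

E = (61.4/z) · log₁₀([Na⁺]_out/[Na⁺]_in) with z = +1.
= (61.4/1) · log₁₀(116/12.7) = 61.40 · log₁₀(9.134)
= 61.40 · (0.9607) = 58.98 mV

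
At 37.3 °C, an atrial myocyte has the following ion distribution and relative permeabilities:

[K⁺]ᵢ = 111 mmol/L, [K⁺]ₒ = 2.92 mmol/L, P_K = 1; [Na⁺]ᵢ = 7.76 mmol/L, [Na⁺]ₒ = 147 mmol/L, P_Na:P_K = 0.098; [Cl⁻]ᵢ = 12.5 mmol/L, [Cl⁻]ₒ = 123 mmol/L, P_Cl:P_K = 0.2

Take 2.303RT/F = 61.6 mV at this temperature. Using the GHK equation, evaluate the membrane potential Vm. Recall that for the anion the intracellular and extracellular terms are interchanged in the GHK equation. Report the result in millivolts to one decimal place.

Vm = 61.6 · log₁₀[(Σ P·[cation]ₒ + Σ P·[anion]ᵢ) / (Σ P·[cation]ᵢ + Σ P·[anion]ₒ)]
Numerator = 1×2.92 + 0.098×147 + 0.2×12.5 = 19.83
Denominator = 1×111 + 0.098×7.76 + 0.2×123 = 136.4
Vm = 61.6 · log₁₀(0.14539) = 61.6 × (-0.8375) = -51.59 mV

-51.6 mV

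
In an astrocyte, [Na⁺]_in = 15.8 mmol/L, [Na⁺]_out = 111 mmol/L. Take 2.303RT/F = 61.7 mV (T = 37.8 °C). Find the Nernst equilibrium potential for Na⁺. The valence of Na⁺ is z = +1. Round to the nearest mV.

E = (61.7/z) · log₁₀([Na⁺]_out/[Na⁺]_in) with z = +1.
= (61.7/1) · log₁₀(111/15.8) = 61.70 · log₁₀(7.025)
= 61.70 · (0.8467) = 52.24 mV

52 mV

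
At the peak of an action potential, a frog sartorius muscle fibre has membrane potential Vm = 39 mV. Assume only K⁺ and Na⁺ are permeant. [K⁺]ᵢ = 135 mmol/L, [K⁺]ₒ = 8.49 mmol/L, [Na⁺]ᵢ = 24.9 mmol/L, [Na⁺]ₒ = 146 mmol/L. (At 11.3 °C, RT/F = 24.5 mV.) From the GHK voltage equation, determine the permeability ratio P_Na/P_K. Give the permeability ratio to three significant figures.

Let α = P_Na/P_K. GHK: Vm = 24.5·ln[(Kₒ + α·Naₒ)/(Kᵢ + α·Naᵢ)].
e^(Vm/24.5) = e^(39.0/24.5) = 4.9128
So 4.9128·(Kᵢ + α·Naᵢ) = Kₒ + α·Naₒ → α = (4.9128·135.0 − 8.49) / (146.0 − 4.9128·24.9)
α = (663.2 − 8.49) / (146.0 − 122.3) = 654.7/23.67 = 27.66

27.7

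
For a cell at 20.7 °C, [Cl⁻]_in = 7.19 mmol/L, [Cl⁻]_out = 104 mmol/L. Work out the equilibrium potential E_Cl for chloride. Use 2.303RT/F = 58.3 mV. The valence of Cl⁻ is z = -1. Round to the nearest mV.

-68 mV

E = (58.3/z) · log₁₀([Cl⁻]_out/[Cl⁻]_in) with z = -1.
For an anion, dividing by z = -1 reverses the sign.
= (58.3/-1) · log₁₀(104/7.19) = -58.30 · log₁₀(14.46)
= -58.30 · (1.1603) = -67.65 mV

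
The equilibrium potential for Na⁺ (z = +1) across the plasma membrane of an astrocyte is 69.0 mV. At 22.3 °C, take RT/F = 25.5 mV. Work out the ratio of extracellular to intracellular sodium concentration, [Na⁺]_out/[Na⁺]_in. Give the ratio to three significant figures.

ln([out]/[in]) = E·z/(25.5) = 69.0 × 1 / 25.5 = 2.7059
[out]/[in] = e^(2.7059) = 14.97

15.0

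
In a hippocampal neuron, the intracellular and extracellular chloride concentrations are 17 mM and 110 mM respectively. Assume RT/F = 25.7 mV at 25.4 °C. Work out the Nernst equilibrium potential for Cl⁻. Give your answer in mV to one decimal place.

E = (25.7/z) · ln([Cl⁻]_out/[Cl⁻]_in) with z = -1.
For an anion, dividing by z = -1 reverses the sign.
= (25.7/-1) · ln(110/17) = -25.70 · ln(6.471)
= -25.70 · (1.8673) = -47.99 mV

-48.0 mV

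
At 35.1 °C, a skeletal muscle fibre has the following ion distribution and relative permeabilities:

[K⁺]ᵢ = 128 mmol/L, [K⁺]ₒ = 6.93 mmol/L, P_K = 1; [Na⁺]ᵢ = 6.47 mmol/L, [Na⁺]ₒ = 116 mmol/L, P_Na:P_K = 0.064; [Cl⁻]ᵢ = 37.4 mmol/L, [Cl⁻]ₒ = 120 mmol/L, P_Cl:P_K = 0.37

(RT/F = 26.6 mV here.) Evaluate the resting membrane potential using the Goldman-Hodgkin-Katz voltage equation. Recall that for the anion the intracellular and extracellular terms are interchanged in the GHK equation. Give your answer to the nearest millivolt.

-48 mV

Vm = 26.6 · ln[(Σ P·[cation]ₒ + Σ P·[anion]ᵢ) / (Σ P·[cation]ᵢ + Σ P·[anion]ₒ)]
Numerator = 1×6.93 + 0.064×116 + 0.37×37.4 = 28.19
Denominator = 1×128 + 0.064×6.47 + 0.37×120 = 172.8
Vm = 26.6 · ln(0.16313) = 26.6 × (-1.8132) = -48.23 mV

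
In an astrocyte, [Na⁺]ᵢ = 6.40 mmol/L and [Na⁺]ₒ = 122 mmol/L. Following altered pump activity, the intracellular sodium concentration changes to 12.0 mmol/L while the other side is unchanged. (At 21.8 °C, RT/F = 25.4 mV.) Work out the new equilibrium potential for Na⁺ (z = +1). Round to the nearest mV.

59 mV

After the shift: [Na⁺]_out = 122, [Na⁺]_in = 12.0 mmol/L.
E_new = (25.4/1)·ln(122/12.0) = 25.40 · (2.3191) = 58.91 mV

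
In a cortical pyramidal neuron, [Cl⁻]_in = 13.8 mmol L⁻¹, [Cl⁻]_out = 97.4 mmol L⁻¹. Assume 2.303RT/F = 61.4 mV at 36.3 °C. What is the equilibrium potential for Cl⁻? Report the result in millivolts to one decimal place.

-52.1 mV

E = (61.4/z) · log₁₀([Cl⁻]_out/[Cl⁻]_in) with z = -1.
For an anion, dividing by z = -1 reverses the sign.
= (61.4/-1) · log₁₀(97.4/13.8) = -61.40 · log₁₀(7.058)
= -61.40 · (0.8487) = -52.11 mV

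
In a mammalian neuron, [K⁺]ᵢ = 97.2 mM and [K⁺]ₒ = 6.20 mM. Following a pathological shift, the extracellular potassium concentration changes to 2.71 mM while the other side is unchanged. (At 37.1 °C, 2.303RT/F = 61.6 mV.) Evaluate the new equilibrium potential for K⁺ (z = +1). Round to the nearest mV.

After the shift: [K⁺]_out = 2.71, [K⁺]_in = 97.2 mM.
E_new = (61.6/1)·log₁₀(2.71/97.2) = 61.60 · (-1.5547) = -95.77 mV

-96 mV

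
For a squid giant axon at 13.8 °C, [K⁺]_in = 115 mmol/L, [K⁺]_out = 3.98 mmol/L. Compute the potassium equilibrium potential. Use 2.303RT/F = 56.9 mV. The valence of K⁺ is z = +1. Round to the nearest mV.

E = (56.9/z) · log₁₀([K⁺]_out/[K⁺]_in) with z = +1.
= (56.9/1) · log₁₀(3.98/115) = 56.90 · log₁₀(0.03461)
= 56.90 · (-1.4608) = -83.12 mV

-83 mV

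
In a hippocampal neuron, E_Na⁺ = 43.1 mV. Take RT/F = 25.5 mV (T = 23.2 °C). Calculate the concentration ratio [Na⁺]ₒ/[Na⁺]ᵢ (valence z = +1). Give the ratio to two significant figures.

5.4

ln([out]/[in]) = E·z/(25.5) = 43.1 × 1 / 25.5 = 1.6902
[out]/[in] = e^(1.6902) = 5.421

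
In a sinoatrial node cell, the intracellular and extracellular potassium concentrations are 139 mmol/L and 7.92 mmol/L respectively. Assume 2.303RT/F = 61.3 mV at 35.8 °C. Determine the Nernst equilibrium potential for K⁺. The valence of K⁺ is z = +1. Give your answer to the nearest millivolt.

E = (61.3/z) · log₁₀([K⁺]_out/[K⁺]_in) with z = +1.
= (61.3/1) · log₁₀(7.92/139) = 61.30 · log₁₀(0.05698)
= 61.30 · (-1.2443) = -76.27 mV

-76 mV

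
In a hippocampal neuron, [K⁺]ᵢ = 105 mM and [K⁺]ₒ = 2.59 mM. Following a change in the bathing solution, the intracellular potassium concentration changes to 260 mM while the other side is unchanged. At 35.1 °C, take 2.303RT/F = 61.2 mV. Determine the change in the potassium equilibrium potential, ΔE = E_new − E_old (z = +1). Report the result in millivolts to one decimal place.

E_old = (61.2/1)·log₁₀(2.59/105) = -98.40 mV
E_new = (61.2/1)·log₁₀(2.59/260) = -122.50 mV
ΔE = -122.50 − (-98.40) = -24.10 mV

-24.1 mV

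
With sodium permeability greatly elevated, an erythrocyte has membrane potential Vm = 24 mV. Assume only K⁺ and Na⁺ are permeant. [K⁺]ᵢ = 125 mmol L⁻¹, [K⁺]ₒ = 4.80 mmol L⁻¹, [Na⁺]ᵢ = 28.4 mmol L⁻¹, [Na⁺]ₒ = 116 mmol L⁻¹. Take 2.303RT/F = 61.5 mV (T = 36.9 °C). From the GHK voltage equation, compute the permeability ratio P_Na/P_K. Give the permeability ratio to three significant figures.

Let α = P_Na/P_K. GHK: Vm = 61.5·log₁₀[(Kₒ + α·Naₒ)/(Kᵢ + α·Naᵢ)].
10^(Vm/61.5) = 10^(24.0/61.5) = 2.4561
So 2.4561·(Kᵢ + α·Naᵢ) = Kₒ + α·Naₒ → α = (2.4561·125.0 − 4.8) / (116.0 − 2.4561·28.4)
α = (307 − 4.8) / (116.0 − 69.75) = 302.2/46.25 = 6.535

6.53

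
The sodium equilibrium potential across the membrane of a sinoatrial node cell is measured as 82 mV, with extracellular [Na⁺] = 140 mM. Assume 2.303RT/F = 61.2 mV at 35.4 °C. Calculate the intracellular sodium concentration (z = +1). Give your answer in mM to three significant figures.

6.40 mM

Nernst: E = (61.2/1) · log₁₀([out]/[in]), so log₁₀([out]/[in]) = 82.0 × 1 / 61.2 = 1.3399.
[out]/[in] = 10^(1.3399) = 21.87.
[in] = 140 / 21.87 = 6.401 mM.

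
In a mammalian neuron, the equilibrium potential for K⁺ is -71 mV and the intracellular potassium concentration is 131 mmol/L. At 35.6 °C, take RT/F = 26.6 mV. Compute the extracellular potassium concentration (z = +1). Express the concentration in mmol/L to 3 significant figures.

Nernst: E = (26.6/1) · ln([out]/[in]), so ln([out]/[in]) = -71.0 × 1 / 26.6 = -2.6692.
[out]/[in] = e^(-2.6692) = 0.06931.
[out] = 0.06931 × 131 = 9.08 mmol/L.

9.08 mmol/L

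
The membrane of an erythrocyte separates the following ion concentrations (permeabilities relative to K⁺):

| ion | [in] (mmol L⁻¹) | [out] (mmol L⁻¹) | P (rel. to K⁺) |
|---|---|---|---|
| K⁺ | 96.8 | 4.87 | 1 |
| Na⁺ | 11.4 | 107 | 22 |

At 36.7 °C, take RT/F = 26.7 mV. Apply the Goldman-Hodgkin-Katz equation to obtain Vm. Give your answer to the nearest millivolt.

51 mV

Vm = 26.7 · ln[(Σ P·[cation]ₒ + Σ P·[anion]ᵢ) / (Σ P·[cation]ᵢ + Σ P·[anion]ₒ)]
Numerator = 1×4.87 + 22×107 = 2359
Denominator = 1×96.8 + 22×11.4 = 347.6
Vm = 26.7 · ln(6.7862) = 26.7 × (1.9149) = 51.13 mV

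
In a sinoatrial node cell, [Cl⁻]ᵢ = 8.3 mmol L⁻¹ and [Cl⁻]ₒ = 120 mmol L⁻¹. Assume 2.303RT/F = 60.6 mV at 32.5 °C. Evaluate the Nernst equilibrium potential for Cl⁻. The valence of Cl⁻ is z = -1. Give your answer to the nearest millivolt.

-70 mV

E = (60.6/z) · log₁₀([Cl⁻]_out/[Cl⁻]_in) with z = -1.
For an anion, dividing by z = -1 reverses the sign.
= (60.6/-1) · log₁₀(120/8.3) = -60.60 · log₁₀(14.46)
= -60.60 · (1.1601) = -70.30 mV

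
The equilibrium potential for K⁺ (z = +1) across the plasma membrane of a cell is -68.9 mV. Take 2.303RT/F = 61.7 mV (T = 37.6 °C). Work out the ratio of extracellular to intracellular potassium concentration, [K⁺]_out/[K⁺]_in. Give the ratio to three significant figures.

log₁₀([out]/[in]) = E·z/(61.7) = -68.9 × 1 / 61.7 = -1.1167
[out]/[in] = 10^(-1.1167) = 0.07644

0.0764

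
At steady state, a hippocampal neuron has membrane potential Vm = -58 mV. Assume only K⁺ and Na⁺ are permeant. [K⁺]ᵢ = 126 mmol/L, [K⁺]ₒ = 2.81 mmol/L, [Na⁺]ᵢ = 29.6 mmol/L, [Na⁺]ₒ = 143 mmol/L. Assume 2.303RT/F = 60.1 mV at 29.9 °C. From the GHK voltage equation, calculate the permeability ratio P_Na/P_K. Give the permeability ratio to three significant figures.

Let α = P_Na/P_K. GHK: Vm = 60.1·log₁₀[(Kₒ + α·Naₒ)/(Kᵢ + α·Naᵢ)].
10^(Vm/60.1) = 10^(-58.0/60.1) = 0.10838
So 0.10838·(Kᵢ + α·Naᵢ) = Kₒ + α·Naₒ → α = (0.10838·126.0 − 2.81) / (143.0 − 0.10838·29.6)
α = (13.66 − 2.81) / (143.0 − 3.208) = 10.85/139.8 = 0.07758

0.0776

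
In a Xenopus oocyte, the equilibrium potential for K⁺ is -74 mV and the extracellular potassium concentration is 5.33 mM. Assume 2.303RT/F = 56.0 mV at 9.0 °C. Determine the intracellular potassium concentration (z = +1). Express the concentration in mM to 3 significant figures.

112 mM

Nernst: E = (56.0/1) · log₁₀([out]/[in]), so log₁₀([out]/[in]) = -74.0 × 1 / 56.0 = -1.3214.
[out]/[in] = 10^(-1.3214) = 0.04771.
[in] = 5.33 / 0.04771 = 111.7 mM.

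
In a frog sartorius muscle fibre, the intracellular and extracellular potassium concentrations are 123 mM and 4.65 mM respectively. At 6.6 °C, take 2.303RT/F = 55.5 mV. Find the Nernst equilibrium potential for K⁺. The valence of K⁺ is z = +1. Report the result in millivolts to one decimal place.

-78.9 mV

E = (55.5/z) · log₁₀([K⁺]_out/[K⁺]_in) with z = +1.
= (55.5/1) · log₁₀(4.65/123) = 55.50 · log₁₀(0.0378)
= 55.50 · (-1.4225) = -78.95 mV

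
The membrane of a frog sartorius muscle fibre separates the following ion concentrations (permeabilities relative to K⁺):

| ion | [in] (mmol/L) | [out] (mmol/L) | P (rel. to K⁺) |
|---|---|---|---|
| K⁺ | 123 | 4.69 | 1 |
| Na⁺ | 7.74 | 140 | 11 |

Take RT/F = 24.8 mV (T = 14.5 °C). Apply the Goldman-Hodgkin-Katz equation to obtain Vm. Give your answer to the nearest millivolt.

Vm = 24.8 · ln[(Σ P·[cation]ₒ + Σ P·[anion]ᵢ) / (Σ P·[cation]ᵢ + Σ P·[anion]ₒ)]
Numerator = 1×4.69 + 11×140 = 1545
Denominator = 1×123 + 11×7.74 = 208.1
Vm = 24.8 · ln(7.4214) = 24.8 × (2.0044) = 49.71 mV

50 mV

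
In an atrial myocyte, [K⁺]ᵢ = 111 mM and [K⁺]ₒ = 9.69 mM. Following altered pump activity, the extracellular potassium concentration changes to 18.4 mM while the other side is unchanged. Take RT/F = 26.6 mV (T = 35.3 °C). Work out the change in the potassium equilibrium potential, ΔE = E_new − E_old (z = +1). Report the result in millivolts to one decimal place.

17.1 mV

E_old = (26.6/1)·ln(9.69/111) = -64.86 mV
E_new = (26.6/1)·ln(18.4/111) = -47.80 mV
ΔE = -47.80 − (-64.86) = 17.06 mV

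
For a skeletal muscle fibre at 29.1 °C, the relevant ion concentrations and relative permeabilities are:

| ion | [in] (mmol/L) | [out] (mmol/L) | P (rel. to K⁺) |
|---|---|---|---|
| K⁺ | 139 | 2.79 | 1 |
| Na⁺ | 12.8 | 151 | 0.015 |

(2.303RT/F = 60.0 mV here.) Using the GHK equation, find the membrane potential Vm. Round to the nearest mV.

-86 mV

Vm = 60.0 · log₁₀[(Σ P·[cation]ₒ + Σ P·[anion]ᵢ) / (Σ P·[cation]ᵢ + Σ P·[anion]ₒ)]
Numerator = 1×2.79 + 0.015×151 = 5.055
Denominator = 1×139 + 0.015×12.8 = 139.2
Vm = 60.0 · log₁₀(0.036317) = 60.0 × (-1.4399) = -86.39 mV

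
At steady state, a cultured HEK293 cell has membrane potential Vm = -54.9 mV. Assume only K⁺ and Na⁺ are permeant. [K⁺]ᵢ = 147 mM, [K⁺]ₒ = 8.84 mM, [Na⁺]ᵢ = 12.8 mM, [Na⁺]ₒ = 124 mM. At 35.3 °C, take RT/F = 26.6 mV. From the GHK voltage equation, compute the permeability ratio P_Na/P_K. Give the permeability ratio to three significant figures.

0.0803

Let α = P_Na/P_K. GHK: Vm = 26.6·ln[(Kₒ + α·Naₒ)/(Kᵢ + α·Naᵢ)].
e^(Vm/26.6) = e^(-54.9/26.6) = 0.12696
So 0.12696·(Kᵢ + α·Naᵢ) = Kₒ + α·Naₒ → α = (0.12696·147.0 − 8.84) / (124.0 − 0.12696·12.8)
α = (18.66 − 8.84) / (124.0 − 1.625) = 9.823/122.4 = 0.08027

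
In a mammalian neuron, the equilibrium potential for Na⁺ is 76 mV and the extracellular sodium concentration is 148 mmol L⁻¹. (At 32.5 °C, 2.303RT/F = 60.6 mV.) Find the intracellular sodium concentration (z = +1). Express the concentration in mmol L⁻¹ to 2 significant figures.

Nernst: E = (60.6/1) · log₁₀([out]/[in]), so log₁₀([out]/[in]) = 76.0 × 1 / 60.6 = 1.2541.
[out]/[in] = 10^(1.2541) = 17.95.
[in] = 148 / 17.95 = 8.244 mmol L⁻¹.

8.2 mmol L⁻¹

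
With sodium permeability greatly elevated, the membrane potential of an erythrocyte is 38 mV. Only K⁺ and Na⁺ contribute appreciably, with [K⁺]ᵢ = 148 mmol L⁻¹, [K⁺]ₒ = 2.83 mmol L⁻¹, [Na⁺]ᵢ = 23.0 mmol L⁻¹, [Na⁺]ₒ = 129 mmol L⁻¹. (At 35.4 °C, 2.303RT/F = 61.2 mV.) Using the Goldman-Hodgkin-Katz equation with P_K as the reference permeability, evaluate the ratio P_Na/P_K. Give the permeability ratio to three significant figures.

Let α = P_Na/P_K. GHK: Vm = 61.2·log₁₀[(Kₒ + α·Naₒ)/(Kᵢ + α·Naᵢ)].
10^(Vm/61.2) = 10^(38.0/61.2) = 4.1775
So 4.1775·(Kᵢ + α·Naᵢ) = Kₒ + α·Naₒ → α = (4.1775·148.0 − 2.83) / (129.0 − 4.1775·23.0)
α = (618.3 − 2.83) / (129.0 − 96.08) = 615.4/32.92 = 18.7

18.7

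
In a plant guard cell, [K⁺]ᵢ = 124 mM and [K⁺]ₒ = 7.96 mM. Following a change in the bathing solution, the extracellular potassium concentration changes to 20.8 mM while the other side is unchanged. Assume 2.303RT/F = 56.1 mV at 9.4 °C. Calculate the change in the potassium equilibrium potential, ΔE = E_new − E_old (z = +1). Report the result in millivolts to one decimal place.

23.4 mV

E_old = (56.1/1)·log₁₀(7.96/124) = -66.90 mV
E_new = (56.1/1)·log₁₀(20.8/124) = -43.50 mV
ΔE = -43.50 − (-66.90) = 23.40 mV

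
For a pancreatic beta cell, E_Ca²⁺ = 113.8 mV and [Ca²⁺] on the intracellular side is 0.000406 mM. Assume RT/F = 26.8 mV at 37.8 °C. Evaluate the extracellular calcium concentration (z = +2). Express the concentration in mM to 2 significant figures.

2.0 mM

Nernst: E = (26.8/2) · ln([out]/[in]), so ln([out]/[in]) = 113.8 × 2 / 26.8 = 8.4925.
[out]/[in] = e^(8.4925) = 4878.
[out] = 4878 × 0.000406 = 1.981 mM.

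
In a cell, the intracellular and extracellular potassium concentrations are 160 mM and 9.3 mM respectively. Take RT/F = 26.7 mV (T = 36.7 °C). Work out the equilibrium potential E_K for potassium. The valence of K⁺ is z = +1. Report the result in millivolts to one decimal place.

E = (26.7/z) · ln([K⁺]_out/[K⁺]_in) with z = +1.
= (26.7/1) · ln(9.3/160) = 26.70 · ln(0.05813)
= 26.70 · (-2.8452) = -75.97 mV

-76.0 mV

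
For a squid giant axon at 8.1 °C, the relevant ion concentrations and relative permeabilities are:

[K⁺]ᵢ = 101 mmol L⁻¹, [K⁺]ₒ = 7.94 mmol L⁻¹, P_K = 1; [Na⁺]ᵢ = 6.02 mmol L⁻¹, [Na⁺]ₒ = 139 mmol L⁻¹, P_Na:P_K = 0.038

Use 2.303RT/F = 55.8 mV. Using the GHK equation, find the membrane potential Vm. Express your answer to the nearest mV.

-49 mV

Vm = 55.8 · log₁₀[(Σ P·[cation]ₒ + Σ P·[anion]ᵢ) / (Σ P·[cation]ᵢ + Σ P·[anion]ₒ)]
Numerator = 1×7.94 + 0.038×139 = 13.22
Denominator = 1×101 + 0.038×6.02 = 101.2
Vm = 55.8 · log₁₀(0.13062) = 55.8 × (-0.8840) = -49.33 mV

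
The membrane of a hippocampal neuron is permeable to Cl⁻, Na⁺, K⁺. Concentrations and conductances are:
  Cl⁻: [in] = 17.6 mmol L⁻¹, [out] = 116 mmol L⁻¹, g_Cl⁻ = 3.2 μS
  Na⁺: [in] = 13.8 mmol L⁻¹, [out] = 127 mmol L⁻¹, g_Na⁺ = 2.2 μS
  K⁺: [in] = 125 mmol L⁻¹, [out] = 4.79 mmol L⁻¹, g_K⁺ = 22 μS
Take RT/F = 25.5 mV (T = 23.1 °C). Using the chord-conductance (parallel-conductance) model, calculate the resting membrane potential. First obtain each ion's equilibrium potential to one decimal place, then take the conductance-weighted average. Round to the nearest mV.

-68 mV

E_Cl⁻ = (25.5/-1)·ln(116/17.6) = -48.1 mV
E_Na⁺ = (25.5/1)·ln(127/13.8) = 56.6 mV
E_K⁺ = (25.5/1)·ln(4.79/125) = -83.2 mV
Vm = (Σ gᵢEᵢ)/(Σ gᵢ) = (3.2·-48.1 + 2.2·56.6 + 22·-83.2) / (3.2 + 2.2 + 22)
= -1859.80 / 27.4 = -67.88 mV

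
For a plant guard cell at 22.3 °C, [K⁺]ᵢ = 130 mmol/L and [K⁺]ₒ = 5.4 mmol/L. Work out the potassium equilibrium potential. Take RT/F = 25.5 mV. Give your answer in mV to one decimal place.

-81.1 mV

E = (25.5/z) · ln([K⁺]_out/[K⁺]_in) with z = +1.
= (25.5/1) · ln(5.4/130) = 25.50 · ln(0.04154)
= 25.50 · (-3.1811) = -81.12 mV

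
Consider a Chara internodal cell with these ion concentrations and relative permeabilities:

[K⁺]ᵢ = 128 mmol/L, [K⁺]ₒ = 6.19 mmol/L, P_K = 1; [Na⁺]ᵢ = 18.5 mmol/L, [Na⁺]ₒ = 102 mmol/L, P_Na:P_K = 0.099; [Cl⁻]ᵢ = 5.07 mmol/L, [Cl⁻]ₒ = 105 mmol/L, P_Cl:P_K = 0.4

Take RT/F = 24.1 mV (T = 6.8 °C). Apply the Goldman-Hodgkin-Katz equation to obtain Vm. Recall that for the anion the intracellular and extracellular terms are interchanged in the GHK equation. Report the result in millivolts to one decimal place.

Vm = 24.1 · ln[(Σ P·[cation]ₒ + Σ P·[anion]ᵢ) / (Σ P·[cation]ᵢ + Σ P·[anion]ₒ)]
Numerator = 1×6.19 + 0.099×102 + 0.4×5.07 = 18.32
Denominator = 1×128 + 0.099×18.5 + 0.4×105 = 171.8
Vm = 24.1 · ln(0.10659) = 24.1 × (-2.2387) = -53.95 mV

-54.0 mV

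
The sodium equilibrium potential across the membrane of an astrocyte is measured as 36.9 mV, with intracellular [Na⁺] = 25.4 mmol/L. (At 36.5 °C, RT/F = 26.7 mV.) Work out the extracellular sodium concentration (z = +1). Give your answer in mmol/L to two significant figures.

100 mmol/L

Nernst: E = (26.7/1) · ln([out]/[in]), so ln([out]/[in]) = 36.9 × 1 / 26.7 = 1.3820.
[out]/[in] = e^(1.3820) = 3.983.
[out] = 3.983 × 25.4 = 101.2 mmol/L.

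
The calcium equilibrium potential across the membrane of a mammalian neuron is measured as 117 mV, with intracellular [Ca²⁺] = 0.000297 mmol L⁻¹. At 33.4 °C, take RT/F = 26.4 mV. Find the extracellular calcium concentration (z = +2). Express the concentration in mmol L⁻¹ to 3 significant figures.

Nernst: E = (26.4/2) · ln([out]/[in]), so ln([out]/[in]) = 117.0 × 2 / 26.4 = 8.8636.
[out]/[in] = e^(8.8636) = 7070.
[out] = 7070 × 0.000297 = 2.1 mmol L⁻¹.

2.10 mmol L⁻¹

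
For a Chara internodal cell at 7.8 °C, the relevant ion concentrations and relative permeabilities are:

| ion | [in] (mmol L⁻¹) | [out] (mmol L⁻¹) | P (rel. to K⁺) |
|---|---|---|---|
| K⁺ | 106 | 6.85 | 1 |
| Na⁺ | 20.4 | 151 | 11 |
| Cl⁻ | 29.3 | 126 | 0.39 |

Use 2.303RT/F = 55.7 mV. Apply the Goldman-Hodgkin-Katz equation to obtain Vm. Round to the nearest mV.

36 mV

Vm = 55.7 · log₁₀[(Σ P·[cation]ₒ + Σ P·[anion]ᵢ) / (Σ P·[cation]ᵢ + Σ P·[anion]ₒ)]
Numerator = 1×6.85 + 11×151 + 0.39×29.3 = 1679
Denominator = 1×106 + 11×20.4 + 0.39×126 = 379.5
Vm = 55.7 · log₁₀(4.4245) = 55.7 × (0.6459) = 35.97 mV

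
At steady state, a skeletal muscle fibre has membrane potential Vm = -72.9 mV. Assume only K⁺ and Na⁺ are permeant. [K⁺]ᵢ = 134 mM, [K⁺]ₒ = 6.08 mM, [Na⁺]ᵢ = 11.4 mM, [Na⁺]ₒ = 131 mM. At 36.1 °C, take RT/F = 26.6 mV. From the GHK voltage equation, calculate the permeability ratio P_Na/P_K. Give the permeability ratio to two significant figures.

Let α = P_Na/P_K. GHK: Vm = 26.6·ln[(Kₒ + α·Naₒ)/(Kᵢ + α·Naᵢ)].
e^(Vm/26.6) = e^(-72.9/26.6) = 0.064532
So 0.064532·(Kᵢ + α·Naᵢ) = Kₒ + α·Naₒ → α = (0.064532·134.0 − 6.08) / (131.0 − 0.064532·11.4)
α = (8.647 − 6.08) / (131.0 − 0.7357) = 2.567/130.3 = 0.01971

0.020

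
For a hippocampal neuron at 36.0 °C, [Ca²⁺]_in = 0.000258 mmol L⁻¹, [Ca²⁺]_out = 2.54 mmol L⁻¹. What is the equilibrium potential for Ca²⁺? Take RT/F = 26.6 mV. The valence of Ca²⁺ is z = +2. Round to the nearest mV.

E = (26.6/z) · ln([Ca²⁺]_out/[Ca²⁺]_in) with z = +2.
= (26.6/2) · ln(2.54/0.000258) = 13.30 · ln(9845)
= 13.30 · (9.1947) = 122.29 mV

122 mV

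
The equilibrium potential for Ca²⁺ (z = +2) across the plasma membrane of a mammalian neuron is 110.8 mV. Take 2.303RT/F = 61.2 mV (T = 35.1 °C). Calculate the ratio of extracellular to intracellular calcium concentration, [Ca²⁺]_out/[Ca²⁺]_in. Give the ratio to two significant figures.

4200

log₁₀([out]/[in]) = E·z/(61.2) = 110.8 × 2 / 61.2 = 3.6209
[out]/[in] = 10^(3.6209) = 4177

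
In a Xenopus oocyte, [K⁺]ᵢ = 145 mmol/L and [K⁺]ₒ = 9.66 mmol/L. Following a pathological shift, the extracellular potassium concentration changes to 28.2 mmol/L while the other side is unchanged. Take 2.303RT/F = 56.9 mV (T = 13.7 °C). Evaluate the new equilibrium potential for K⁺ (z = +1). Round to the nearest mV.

-40 mV

After the shift: [K⁺]_out = 28.2, [K⁺]_in = 145 mmol/L.
E_new = (56.9/1)·log₁₀(28.2/145) = 56.90 · (-0.7111) = -40.46 mV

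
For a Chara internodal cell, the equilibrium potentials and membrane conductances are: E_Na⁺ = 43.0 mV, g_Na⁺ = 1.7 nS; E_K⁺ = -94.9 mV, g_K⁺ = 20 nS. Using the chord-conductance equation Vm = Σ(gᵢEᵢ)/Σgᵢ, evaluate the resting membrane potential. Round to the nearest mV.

-84 mV

Σ gᵢEᵢ = 1.7·(43.0) + 20·(-94.9) = -1824.90
Σ gᵢ = 1.7 + 20 = 21.7
Vm = -1824.90 / 21.7 = -84.10 mV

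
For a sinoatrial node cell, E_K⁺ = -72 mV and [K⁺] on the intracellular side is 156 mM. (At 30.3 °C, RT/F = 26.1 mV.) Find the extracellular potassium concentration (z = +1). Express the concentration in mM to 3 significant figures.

9.89 mM

Nernst: E = (26.1/1) · ln([out]/[in]), so ln([out]/[in]) = -72.0 × 1 / 26.1 = -2.7586.
[out]/[in] = e^(-2.7586) = 0.06338.
[out] = 0.06338 × 156 = 9.887 mM.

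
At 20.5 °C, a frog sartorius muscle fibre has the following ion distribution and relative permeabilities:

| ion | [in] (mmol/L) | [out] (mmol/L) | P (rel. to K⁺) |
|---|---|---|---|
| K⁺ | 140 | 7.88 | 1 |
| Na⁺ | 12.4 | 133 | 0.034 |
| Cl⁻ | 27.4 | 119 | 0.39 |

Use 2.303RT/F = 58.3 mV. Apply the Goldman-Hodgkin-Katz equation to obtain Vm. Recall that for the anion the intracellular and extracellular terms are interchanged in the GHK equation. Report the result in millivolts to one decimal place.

Vm = 58.3 · log₁₀[(Σ P·[cation]ₒ + Σ P·[anion]ᵢ) / (Σ P·[cation]ᵢ + Σ P·[anion]ₒ)]
Numerator = 1×7.88 + 0.034×133 + 0.39×27.4 = 23.09
Denominator = 1×140 + 0.034×12.4 + 0.39×119 = 186.8
Vm = 58.3 · log₁₀(0.12358) = 58.3 × (-0.9081) = -52.94 mV

-52.9 mV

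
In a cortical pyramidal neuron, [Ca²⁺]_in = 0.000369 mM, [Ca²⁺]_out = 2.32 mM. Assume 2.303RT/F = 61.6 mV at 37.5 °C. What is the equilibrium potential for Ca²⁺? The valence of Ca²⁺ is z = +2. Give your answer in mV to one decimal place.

117.0 mV

E = (61.6/z) · log₁₀([Ca²⁺]_out/[Ca²⁺]_in) with z = +2.
= (61.6/2) · log₁₀(2.32/0.000369) = 30.80 · log₁₀(6287)
= 30.80 · (3.7985) = 116.99 mV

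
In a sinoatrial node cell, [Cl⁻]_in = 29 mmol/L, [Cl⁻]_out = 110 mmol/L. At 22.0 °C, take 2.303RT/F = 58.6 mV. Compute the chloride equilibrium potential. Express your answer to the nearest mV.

-34 mV

E = (58.6/z) · log₁₀([Cl⁻]_out/[Cl⁻]_in) with z = -1.
For an anion, dividing by z = -1 reverses the sign.
= (58.6/-1) · log₁₀(110/29) = -58.60 · log₁₀(3.793)
= -58.60 · (0.5790) = -33.93 mV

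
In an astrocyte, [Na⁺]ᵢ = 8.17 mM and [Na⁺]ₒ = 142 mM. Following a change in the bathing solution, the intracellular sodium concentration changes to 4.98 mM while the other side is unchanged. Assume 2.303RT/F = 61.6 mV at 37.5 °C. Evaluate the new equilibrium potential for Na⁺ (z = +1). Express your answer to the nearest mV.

90 mV

After the shift: [Na⁺]_out = 142, [Na⁺]_in = 4.98 mM.
E_new = (61.6/1)·log₁₀(142/4.98) = 61.60 · (1.4551) = 89.63 mV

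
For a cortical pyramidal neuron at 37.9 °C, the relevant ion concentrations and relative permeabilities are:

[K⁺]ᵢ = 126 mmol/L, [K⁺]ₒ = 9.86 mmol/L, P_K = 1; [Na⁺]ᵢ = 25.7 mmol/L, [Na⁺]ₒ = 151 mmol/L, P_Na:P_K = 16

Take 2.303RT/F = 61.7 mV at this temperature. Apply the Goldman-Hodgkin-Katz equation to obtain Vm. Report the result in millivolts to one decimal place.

40.4 mV

Vm = 61.7 · log₁₀[(Σ P·[cation]ₒ + Σ P·[anion]ᵢ) / (Σ P·[cation]ᵢ + Σ P·[anion]ₒ)]
Numerator = 1×9.86 + 16×151 = 2426
Denominator = 1×126 + 16×25.7 = 537.2
Vm = 61.7 · log₁₀(4.5157) = 61.7 × (0.6547) = 40.40 mV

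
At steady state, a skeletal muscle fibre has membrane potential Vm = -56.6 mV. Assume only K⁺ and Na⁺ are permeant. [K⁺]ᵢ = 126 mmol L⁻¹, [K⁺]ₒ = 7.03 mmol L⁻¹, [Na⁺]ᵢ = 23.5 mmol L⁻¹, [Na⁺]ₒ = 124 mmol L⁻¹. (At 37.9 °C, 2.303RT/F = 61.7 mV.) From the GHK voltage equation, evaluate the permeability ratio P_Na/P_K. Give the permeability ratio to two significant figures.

0.068

Let α = P_Na/P_K. GHK: Vm = 61.7·log₁₀[(Kₒ + α·Naₒ)/(Kᵢ + α·Naᵢ)].
10^(Vm/61.7) = 10^(-56.6/61.7) = 0.12096
So 0.12096·(Kᵢ + α·Naᵢ) = Kₒ + α·Naₒ → α = (0.12096·126.0 − 7.03) / (124.0 − 0.12096·23.5)
α = (15.24 − 7.03) / (124.0 − 2.843) = 8.212/121.2 = 0.06778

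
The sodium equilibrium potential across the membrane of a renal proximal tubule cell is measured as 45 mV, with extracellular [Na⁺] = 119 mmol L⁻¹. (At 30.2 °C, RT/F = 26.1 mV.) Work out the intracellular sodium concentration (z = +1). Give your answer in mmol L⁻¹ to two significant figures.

Nernst: E = (26.1/1) · ln([out]/[in]), so ln([out]/[in]) = 45.0 × 1 / 26.1 = 1.7241.
[out]/[in] = e^(1.7241) = 5.608.
[in] = 119 / 5.608 = 21.22 mmol L⁻¹.

21 mmol L⁻¹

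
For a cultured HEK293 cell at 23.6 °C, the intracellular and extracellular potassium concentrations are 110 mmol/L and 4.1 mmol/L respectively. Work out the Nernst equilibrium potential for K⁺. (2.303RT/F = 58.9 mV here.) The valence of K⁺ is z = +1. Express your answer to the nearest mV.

-84 mV

E = (58.9/z) · log₁₀([K⁺]_out/[K⁺]_in) with z = +1.
= (58.9/1) · log₁₀(4.1/110) = 58.90 · log₁₀(0.03727)
= 58.90 · (-1.4286) = -84.15 mV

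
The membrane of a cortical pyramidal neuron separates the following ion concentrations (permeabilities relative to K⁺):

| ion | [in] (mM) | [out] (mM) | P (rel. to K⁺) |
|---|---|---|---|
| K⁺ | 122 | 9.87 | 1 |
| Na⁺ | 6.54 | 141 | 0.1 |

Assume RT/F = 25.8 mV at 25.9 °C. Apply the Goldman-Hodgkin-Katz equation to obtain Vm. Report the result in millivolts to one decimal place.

Vm = 25.8 · ln[(Σ P·[cation]ₒ + Σ P·[anion]ᵢ) / (Σ P·[cation]ᵢ + Σ P·[anion]ₒ)]
Numerator = 1×9.87 + 0.1×141 = 23.97
Denominator = 1×122 + 0.1×6.54 = 122.7
Vm = 25.8 · ln(0.19543) = 25.8 × (-1.6326) = -42.12 mV

-42.1 mV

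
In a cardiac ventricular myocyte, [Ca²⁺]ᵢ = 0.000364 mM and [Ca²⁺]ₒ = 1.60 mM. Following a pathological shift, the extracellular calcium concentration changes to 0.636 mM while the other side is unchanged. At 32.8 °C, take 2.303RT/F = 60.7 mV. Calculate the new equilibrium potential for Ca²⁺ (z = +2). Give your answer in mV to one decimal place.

After the shift: [Ca²⁺]_out = 0.636, [Ca²⁺]_in = 0.000364 mM.
E_new = (60.7/2)·log₁₀(0.636/0.000364) = 30.35 · (3.2424) = 98.41 mV

98.4 mV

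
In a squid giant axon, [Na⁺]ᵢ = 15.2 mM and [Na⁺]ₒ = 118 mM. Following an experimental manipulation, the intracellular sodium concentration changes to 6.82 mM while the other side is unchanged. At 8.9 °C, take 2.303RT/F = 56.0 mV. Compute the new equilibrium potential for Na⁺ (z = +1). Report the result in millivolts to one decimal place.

After the shift: [Na⁺]_out = 118, [Na⁺]_in = 6.82 mM.
E_new = (56.0/1)·log₁₀(118/6.82) = 56.00 · (1.2381) = 69.33 mV

69.3 mV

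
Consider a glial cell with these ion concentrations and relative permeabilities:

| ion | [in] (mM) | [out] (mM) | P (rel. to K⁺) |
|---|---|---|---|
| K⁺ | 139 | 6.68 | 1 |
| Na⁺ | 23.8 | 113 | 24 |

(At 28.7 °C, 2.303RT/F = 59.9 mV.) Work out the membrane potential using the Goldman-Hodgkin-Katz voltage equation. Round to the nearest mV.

Vm = 59.9 · log₁₀[(Σ P·[cation]ₒ + Σ P·[anion]ᵢ) / (Σ P·[cation]ᵢ + Σ P·[anion]ₒ)]
Numerator = 1×6.68 + 24×113 = 2719
Denominator = 1×139 + 24×23.8 = 710.2
Vm = 59.9 · log₁₀(3.828) = 59.9 × (0.5830) = 34.92 mV

35 mV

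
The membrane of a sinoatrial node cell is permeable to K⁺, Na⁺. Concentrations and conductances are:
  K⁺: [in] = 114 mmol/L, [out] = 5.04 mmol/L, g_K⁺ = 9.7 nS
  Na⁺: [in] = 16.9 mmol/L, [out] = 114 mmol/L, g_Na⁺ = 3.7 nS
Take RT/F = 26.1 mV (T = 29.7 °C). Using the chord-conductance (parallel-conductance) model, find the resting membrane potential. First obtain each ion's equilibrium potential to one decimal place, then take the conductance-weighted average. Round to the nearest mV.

E_K⁺ = (26.1/1)·ln(5.04/114) = -81.4 mV
E_Na⁺ = (26.1/1)·ln(114/16.9) = 49.8 mV
Vm = (Σ gᵢEᵢ)/(Σ gᵢ) = (9.7·-81.4 + 3.7·49.8) / (9.7 + 3.7)
= -605.32 / 13.4 = -45.17 mV

-45 mV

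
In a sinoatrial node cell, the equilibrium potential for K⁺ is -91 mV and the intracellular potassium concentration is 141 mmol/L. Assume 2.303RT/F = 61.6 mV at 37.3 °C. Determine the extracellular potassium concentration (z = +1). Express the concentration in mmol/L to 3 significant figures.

Nernst: E = (61.6/1) · log₁₀([out]/[in]), so log₁₀([out]/[in]) = -91.0 × 1 / 61.6 = -1.4773.
[out]/[in] = 10^(-1.4773) = 0.03332.
[out] = 0.03332 × 141 = 4.698 mmol/L.

4.70 mmol/L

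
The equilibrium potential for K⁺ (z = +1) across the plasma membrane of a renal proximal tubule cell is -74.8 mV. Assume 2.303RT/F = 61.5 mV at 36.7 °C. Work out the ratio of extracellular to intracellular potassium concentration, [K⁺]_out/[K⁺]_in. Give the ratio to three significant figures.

log₁₀([out]/[in]) = E·z/(61.5) = -74.8 × 1 / 61.5 = -1.2163
[out]/[in] = 10^(-1.2163) = 0.06078

0.0608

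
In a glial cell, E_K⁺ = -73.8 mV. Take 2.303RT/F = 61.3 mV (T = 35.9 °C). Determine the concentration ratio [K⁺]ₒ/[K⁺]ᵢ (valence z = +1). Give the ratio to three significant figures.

0.0625

log₁₀([out]/[in]) = E·z/(61.3) = -73.8 × 1 / 61.3 = -1.2039
[out]/[in] = 10^(-1.2039) = 0.06253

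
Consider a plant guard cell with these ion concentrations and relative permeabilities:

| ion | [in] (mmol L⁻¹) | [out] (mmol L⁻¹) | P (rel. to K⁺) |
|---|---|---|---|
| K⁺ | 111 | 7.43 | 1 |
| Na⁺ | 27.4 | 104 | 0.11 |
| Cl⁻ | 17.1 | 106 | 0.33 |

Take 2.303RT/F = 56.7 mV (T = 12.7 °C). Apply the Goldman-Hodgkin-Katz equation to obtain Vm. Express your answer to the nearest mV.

-44 mV

Vm = 56.7 · log₁₀[(Σ P·[cation]ₒ + Σ P·[anion]ᵢ) / (Σ P·[cation]ᵢ + Σ P·[anion]ₒ)]
Numerator = 1×7.43 + 0.11×104 + 0.33×17.1 = 24.51
Denominator = 1×111 + 0.11×27.4 + 0.33×106 = 149
Vm = 56.7 · log₁₀(0.16452) = 56.7 × (-0.7838) = -44.44 mV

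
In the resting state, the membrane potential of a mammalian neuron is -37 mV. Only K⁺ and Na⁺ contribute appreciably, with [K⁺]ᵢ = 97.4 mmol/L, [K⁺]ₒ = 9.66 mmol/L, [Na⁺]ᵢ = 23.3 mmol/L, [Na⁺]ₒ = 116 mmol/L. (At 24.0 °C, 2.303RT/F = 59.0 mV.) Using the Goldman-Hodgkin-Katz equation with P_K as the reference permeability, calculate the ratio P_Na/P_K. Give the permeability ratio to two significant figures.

0.12

Let α = P_Na/P_K. GHK: Vm = 59.0·log₁₀[(Kₒ + α·Naₒ)/(Kᵢ + α·Naᵢ)].
10^(Vm/59.0) = 10^(-37.0/59.0) = 0.23598
So 0.23598·(Kᵢ + α·Naᵢ) = Kₒ + α·Naₒ → α = (0.23598·97.4 − 9.66) / (116.0 − 0.23598·23.3)
α = (22.98 − 9.66) / (116.0 − 5.498) = 13.32/110.5 = 0.1206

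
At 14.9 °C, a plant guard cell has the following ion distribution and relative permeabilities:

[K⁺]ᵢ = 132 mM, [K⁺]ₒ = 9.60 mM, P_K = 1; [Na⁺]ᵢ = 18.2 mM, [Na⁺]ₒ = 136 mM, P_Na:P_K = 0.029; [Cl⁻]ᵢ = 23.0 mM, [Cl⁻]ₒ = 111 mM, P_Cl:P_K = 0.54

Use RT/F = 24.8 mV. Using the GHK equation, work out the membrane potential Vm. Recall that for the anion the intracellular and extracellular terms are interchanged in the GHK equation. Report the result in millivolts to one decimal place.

Vm = 24.8 · ln[(Σ P·[cation]ₒ + Σ P·[anion]ᵢ) / (Σ P·[cation]ᵢ + Σ P·[anion]ₒ)]
Numerator = 1×9.60 + 0.029×136 + 0.54×23.0 = 25.96
Denominator = 1×132 + 0.029×18.2 + 0.54×111 = 192.5
Vm = 24.8 · ln(0.1349) = 24.8 × (-2.0032) = -49.68 mV

-49.7 mV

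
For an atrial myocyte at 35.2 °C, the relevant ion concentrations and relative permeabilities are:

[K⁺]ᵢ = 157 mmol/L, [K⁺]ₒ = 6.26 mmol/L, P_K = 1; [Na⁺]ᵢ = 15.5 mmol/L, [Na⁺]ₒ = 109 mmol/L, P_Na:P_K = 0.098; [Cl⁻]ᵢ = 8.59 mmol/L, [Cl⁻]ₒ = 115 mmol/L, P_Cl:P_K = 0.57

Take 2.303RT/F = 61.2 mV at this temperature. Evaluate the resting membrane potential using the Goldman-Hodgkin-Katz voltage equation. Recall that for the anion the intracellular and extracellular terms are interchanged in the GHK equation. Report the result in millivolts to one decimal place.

-61.9 mV

Vm = 61.2 · log₁₀[(Σ P·[cation]ₒ + Σ P·[anion]ᵢ) / (Σ P·[cation]ᵢ + Σ P·[anion]ₒ)]
Numerator = 1×6.26 + 0.098×109 + 0.57×8.59 = 21.84
Denominator = 1×157 + 0.098×15.5 + 0.57×115 = 224.1
Vm = 61.2 · log₁₀(0.097462) = 61.2 × (-1.0112) = -61.88 mV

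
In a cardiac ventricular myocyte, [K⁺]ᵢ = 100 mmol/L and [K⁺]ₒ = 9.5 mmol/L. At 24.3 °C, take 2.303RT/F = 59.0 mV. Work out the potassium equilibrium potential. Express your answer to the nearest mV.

-60 mV

E = (59.0/z) · log₁₀([K⁺]_out/[K⁺]_in) with z = +1.
= (59.0/1) · log₁₀(9.5/100) = 59.00 · log₁₀(0.095)
= 59.00 · (-1.0223) = -60.31 mV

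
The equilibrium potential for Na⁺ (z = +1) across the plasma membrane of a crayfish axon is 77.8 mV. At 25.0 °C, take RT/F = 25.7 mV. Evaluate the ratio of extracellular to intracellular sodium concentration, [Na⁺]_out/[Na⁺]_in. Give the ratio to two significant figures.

21

ln([out]/[in]) = E·z/(25.7) = 77.8 × 1 / 25.7 = 3.0272
[out]/[in] = e^(3.0272) = 20.64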